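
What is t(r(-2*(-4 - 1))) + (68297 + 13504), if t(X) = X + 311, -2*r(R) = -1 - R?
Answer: 164235/2 ≈ 82118.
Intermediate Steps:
r(R) = ½ + R/2 (r(R) = -(-1 - R)/2 = ½ + R/2)
t(X) = 311 + X
t(r(-2*(-4 - 1))) + (68297 + 13504) = (311 + (½ + (-2*(-4 - 1))/2)) + (68297 + 13504) = (311 + (½ + (-2*(-5))/2)) + 81801 = (311 + (½ + (½)*10)) + 81801 = (311 + (½ + 5)) + 81801 = (311 + 11/2) + 81801 = 633/2 + 81801 = 164235/2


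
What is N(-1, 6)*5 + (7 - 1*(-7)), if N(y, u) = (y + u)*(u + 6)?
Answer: 314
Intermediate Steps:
N(y, u) = (6 + u)*(u + y) (N(y, u) = (u + y)*(6 + u) = (6 + u)*(u + y))
N(-1, 6)*5 + (7 - 1*(-7)) = (6² + 6*6 + 6*(-1) + 6*(-1))*5 + (7 - 1*(-7)) = (36 + 36 - 6 - 6)*5 + (7 + 7) = 60*5 + 14 = 300 + 14 = 314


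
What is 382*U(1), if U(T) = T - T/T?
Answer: 0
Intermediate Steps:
U(T) = -1 + T (U(T) = T - 1*1 = T - 1 = -1 + T)
382*U(1) = 382*(-1 + 1) = 382*0 = 0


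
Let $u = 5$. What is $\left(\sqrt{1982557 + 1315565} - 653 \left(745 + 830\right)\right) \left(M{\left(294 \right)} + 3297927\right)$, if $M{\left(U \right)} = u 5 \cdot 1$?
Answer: $-3391861183200 + 405648096 \sqrt{218} \approx -3.3859 \cdot 10^{12}$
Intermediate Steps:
$M{\left(U \right)} = 25$ ($M{\left(U \right)} = 5 \cdot 5 \cdot 1 = 25 \cdot 1 = 25$)
$\left(\sqrt{1982557 + 1315565} - 653 \left(745 + 830\right)\right) \left(M{\left(294 \right)} + 3297927\right) = \left(\sqrt{1982557 + 1315565} - 653 \left(745 + 830\right)\right) \left(25 + 3297927\right) = \left(\sqrt{3298122} - 1028475\right) 3297952 = \left(123 \sqrt{218} - 1028475\right) 3297952 = \left(-1028475 + 123 \sqrt{218}\right) 3297952 = -3391861183200 + 405648096 \sqrt{218}$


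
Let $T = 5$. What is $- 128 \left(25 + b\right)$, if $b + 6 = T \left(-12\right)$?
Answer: $5248$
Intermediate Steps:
$b = -66$ ($b = -6 + 5 \left(-12\right) = -6 - 60 = -66$)
$- 128 \left(25 + b\right) = - 128 \left(25 - 66\right) = \left(-128\right) \left(-41\right) = 5248$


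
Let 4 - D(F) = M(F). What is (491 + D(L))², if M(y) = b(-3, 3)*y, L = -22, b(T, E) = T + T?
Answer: 131769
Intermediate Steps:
b(T, E) = 2*T
M(y) = -6*y (M(y) = (2*(-3))*y = -6*y)
D(F) = 4 + 6*F (D(F) = 4 - (-6)*F = 4 + 6*F)
(491 + D(L))² = (491 + (4 + 6*(-22)))² = (491 + (4 - 132))² = (491 - 128)² = 363² = 131769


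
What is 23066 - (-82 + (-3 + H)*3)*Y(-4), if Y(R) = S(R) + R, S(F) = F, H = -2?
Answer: 22290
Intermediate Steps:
Y(R) = 2*R (Y(R) = R + R = 2*R)
23066 - (-82 + (-3 + H)*3)*Y(-4) = 23066 - (-82 + (-3 - 2)*3)*2*(-4) = 23066 - (-82 - 5*3)*(-8) = 23066 - (-82 - 15)*(-8) = 23066 - (-97)*(-8) = 23066 - 1*776 = 23066 - 776 = 22290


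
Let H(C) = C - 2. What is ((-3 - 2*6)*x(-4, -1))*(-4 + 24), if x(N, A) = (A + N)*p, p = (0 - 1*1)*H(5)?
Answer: -4500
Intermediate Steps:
H(C) = -2 + C
p = -3 (p = (0 - 1*1)*(-2 + 5) = (0 - 1)*3 = -1*3 = -3)
x(N, A) = -3*A - 3*N (x(N, A) = (A + N)*(-3) = -3*A - 3*N)
((-3 - 2*6)*x(-4, -1))*(-4 + 24) = ((-3 - 2*6)*(-3*(-1) - 3*(-4)))*(-4 + 24) = ((-3 - 12)*(3 + 12))*20 = -15*15*20 = -225*20 = -4500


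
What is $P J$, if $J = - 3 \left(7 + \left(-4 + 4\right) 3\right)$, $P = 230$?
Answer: $-4830$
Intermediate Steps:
$J = -21$ ($J = - 3 \left(7 + 0 \cdot 3\right) = - 3 \left(7 + 0\right) = \left(-3\right) 7 = -21$)
$P J = 230 \left(-21\right) = -4830$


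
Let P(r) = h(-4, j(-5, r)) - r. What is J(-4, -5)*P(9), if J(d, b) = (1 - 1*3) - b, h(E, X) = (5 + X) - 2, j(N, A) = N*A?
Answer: -153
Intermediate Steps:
j(N, A) = A*N
h(E, X) = 3 + X
J(d, b) = -2 - b (J(d, b) = (1 - 3) - b = -2 - b)
P(r) = 3 - 6*r (P(r) = (3 + r*(-5)) - r = (3 - 5*r) - r = 3 - 6*r)
J(-4, -5)*P(9) = (-2 - 1*(-5))*(3 - 6*9) = (-2 + 5)*(3 - 54) = 3*(-51) = -153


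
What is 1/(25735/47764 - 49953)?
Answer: -47764/2385929357 ≈ -2.0019e-5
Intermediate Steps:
1/(25735/47764 - 49953) = 1/(-2385929357/47764) = -47764/2385929357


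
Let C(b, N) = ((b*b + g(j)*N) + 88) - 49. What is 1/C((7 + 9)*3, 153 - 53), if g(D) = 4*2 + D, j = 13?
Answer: 1/4443 ≈ 0.00022507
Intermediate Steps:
g(D) = 8 + D
C(b, N) = 39 + b**2 + 21*N (C(b, N) = ((b*b + (8 + 13)*N) + 88) - 49 = ((b**2 + 21*N) + 88) - 49 = (88 + b**2 + 21*N) - 49 = 39 + b**2 + 21*N)
1/C((7 + 9)*3, 153 - 53) = 1/(39 + ((7 + 9)*3)**2 + 21*(153 - 53)) = 1/(39 + (16*3)**2 + 21*100) = 1/(39 + 48**2 + 2100) = 1/(39 + 2304 + 2100) = 1/4443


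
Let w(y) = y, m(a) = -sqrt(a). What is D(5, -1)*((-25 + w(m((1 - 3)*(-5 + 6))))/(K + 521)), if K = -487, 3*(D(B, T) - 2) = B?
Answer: -275/102 - 11*I*sqrt(2)/102 ≈ -2.6961 - 0.15251*I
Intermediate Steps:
D(B, T) = 2 + B/3
D(5, -1)*((-25 + w(m((1 - 3)*(-5 + 6))))/(K + 521)) = (2 + (1/3)*5)*((-25 - sqrt((1 - 3)*(-5 + 6)))/(-487 + 521)) = (2 + 5/3)*((-25 - sqrt(-2*1))/34) = 11*((-25 - sqrt(-2))*(1/34))/3 = 11*((-25 - I*sqrt(2))*(1/34))/3 = 11*(-25/34 - I*sqrt(2)/34)/3 = -275/102 - 11*I*sqrt(2)/102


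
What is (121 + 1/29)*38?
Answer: 133380/29 ≈ 4599.3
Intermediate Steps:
(121 + 1/29)*38 = (3510/29)*38 = 133380/29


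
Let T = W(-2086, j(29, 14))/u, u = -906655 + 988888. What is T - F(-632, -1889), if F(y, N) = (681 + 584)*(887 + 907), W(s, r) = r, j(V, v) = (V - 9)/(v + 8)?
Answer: -2052824317820/904563 ≈ -2.2694e+6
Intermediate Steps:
j(V, v) = (-9 + V)/(8 + v)
u = 82233
F(y, N) = 2269410 (F(y, N) = 1265*1794 = 2269410)
T = 10/904563 (T = ((-9 + 29)/(8 + 14))/82233 = (20/22)*(1/82233) = ((1/22)*20)*(1/82233) = (10/11)*(1/82233) = 10/904563 ≈ 1.1055e-5)
T - F(-632, -1889) = 10/904563 - 1*2269410 = 10/904563 - 2269410 = -2052824317820/904563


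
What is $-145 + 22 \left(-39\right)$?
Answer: $-1003$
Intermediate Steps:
$-145 + 22 \left(-39\right) = -145 - 858 = -1003$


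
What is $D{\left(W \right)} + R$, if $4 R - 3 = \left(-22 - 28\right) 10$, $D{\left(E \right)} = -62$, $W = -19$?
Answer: $- \frac{745}{4} \approx -186.25$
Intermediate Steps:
$R = - \frac{497}{4}$ ($R = \frac{3}{4} + \frac{\left(-22 - 28\right) 10}{4} = \frac{3}{4} + \frac{\left(-50\right) 10}{4} = \frac{3}{4} + \frac{1}{4} \left(-500\right) = \frac{3}{4} - 125 = - \frac{497}{4} \approx -124.25$)
$D{\left(W \right)} + R = -62 - \frac{497}{4} = - \frac{745}{4}$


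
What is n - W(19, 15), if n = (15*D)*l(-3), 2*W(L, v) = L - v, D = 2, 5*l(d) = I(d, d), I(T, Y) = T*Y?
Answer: 52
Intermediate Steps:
l(d) = d²/5 (l(d) = (d*d)/5 = d²/5)
W(L, v) = L/2 - v/2 (W(L, v) = (L - v)/2 = L/2 - v/2)
n = 54 (n = (15*2)*((⅕)*(-3)²) = 30*((⅕)*9) = 30*(9/5) = 54)
n - W(19, 15) = 54 - ((½)*19 - ½*15) = 54 - (19/2 - 15/2) = 54 - 1*2 = 54 - 2 = 52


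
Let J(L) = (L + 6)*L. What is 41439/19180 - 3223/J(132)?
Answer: 15750811/7940520 ≈ 1.9836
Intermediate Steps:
J(L) = L*(6 + L) (J(L) = (6 + L)*L = L*(6 + L))
41439/19180 - 3223/J(132) = 41439/19180 - 3223*1/(132*(6 + 132)) = 41439*(1/19180) - 3223/(132*138) = 41439/19180 - 3223/18216 = 41439/19180 - 3223*1/18216 = 41439/19180 - 293/1656 = 15750811/7940520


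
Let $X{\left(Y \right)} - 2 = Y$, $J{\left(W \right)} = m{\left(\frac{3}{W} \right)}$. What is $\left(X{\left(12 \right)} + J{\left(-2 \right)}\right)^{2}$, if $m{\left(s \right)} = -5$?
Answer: $81$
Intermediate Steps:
$J{\left(W \right)} = -5$
$X{\left(Y \right)} = 2 + Y$
$\left(X{\left(12 \right)} + J{\left(-2 \right)}\right)^{2} = \left(\left(2 + 12\right) - 5\right)^{2} = \left(14 - 5\right)^{2} = 9^{2} = 81$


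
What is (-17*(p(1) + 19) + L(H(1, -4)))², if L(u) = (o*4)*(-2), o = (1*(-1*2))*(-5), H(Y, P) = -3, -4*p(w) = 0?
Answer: 162409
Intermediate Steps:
p(w) = 0 (p(w) = -¼*0 = 0)
o = 10 (o = (1*(-2))*(-5) = -2*(-5) = 10)
L(u) = -80 (L(u) = (10*4)*(-2) = 40*(-2) = -80)
(-17*(p(1) + 19) + L(H(1, -4)))² = (-17*(0 + 19) - 80)² = (-17*19 - 80)² = (-323 - 80)² = (-403)² = 162409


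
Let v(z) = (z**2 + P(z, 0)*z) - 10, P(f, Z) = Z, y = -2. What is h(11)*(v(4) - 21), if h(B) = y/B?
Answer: 30/11 ≈ 2.7273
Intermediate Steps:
v(z) = -10 + z**2 (v(z) = (z**2 + 0*z) - 10 = (z**2 + 0) - 10 = z**2 - 10 = -10 + z**2)
h(B) = -2/B
h(11)*(v(4) - 21) = (-2/11)*((-10 + 4**2) - 21) = (-2*1/11)*((-10 + 16) - 21) = -2*(6 - 21)/11 = -2/11*(-15) = 30/11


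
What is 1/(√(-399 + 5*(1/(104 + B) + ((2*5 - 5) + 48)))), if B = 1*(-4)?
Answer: -2*I*√13395/2679 ≈ -0.086403*I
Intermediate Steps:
B = -4
1/(√(-399 + 5*(1/(104 + B) + ((2*5 - 5) + 48)))) = 1/(√(-399 + 5*(1/(104 - 4) + ((2*5 - 5) + 48)))) = 1/(√(-399 + 5*(1/100 + ((10 - 5) + 48)))) = 1/(√(-399 + 5*(1/100 + (5 + 48)))) = 1/(√(-399 + 5*(1/100 + 53))) = 1/(√(-399 + 5*(5301/100))) = 1/(√(-399 + 5301/20)) = 1/(√(-2679/20)) = 1/(I*√13395/10) = -2*I*√13395/2679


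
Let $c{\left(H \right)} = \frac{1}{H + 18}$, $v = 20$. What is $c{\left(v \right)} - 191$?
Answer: $- \frac{7257}{38} \approx -190.97$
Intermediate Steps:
$c{\left(H \right)} = \frac{1}{18 + H}$
$c{\left(v \right)} - 191 = \frac{1}{18 + 20} - 191 = \frac{1}{38} - 191 = - \frac{7257}{38}$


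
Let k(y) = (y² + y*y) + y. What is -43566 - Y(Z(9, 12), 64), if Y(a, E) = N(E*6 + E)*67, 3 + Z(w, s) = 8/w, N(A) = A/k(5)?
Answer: -2426146/55 ≈ -44112.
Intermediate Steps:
k(y) = y + 2*y² (k(y) = (y² + y²) + y = 2*y² + y = y + 2*y²)
N(A) = A/55 (N(A) = A/((5*(1 + 2*5))) = A/((5*(1 + 10))) = A/((5*11)) = A/55)
Z(w, s) = -3 + 8/w
Y(a, E) = 469*E/55 (Y(a, E) = ((E*6 + E)/55)*67 = ((6*E + E)/55)*67 = ((7*E)/55)*67 = (7*E/55)*67 = 469*E/55)
-43566 - Y(Z(9, 12), 64) = -43566 - 469*64/55 = -43566 - 1*30016/55 = -43566 - 30016/55 = -2426146/55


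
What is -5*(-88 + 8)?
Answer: 400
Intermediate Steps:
-5*(-88 + 8) = -5*(-80) = 400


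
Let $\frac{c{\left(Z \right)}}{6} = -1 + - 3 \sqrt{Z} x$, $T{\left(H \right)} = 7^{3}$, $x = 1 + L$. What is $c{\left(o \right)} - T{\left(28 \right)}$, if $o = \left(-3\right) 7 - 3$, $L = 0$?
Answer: $-349 - 36 i \sqrt{6} \approx -349.0 - 88.182 i$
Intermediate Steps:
$o = -24$ ($o = -21 - 3 = -24$)
$x = 1$ ($x = 1 + 0 = 1$)
$T{\left(H \right)} = 343$
$c{\left(Z \right)} = -6 - 18 \sqrt{Z}$ ($c{\left(Z \right)} = 6 \left(-1 + - 3 \sqrt{Z} 1\right) = 6 \left(-1 - 3 \sqrt{Z}\right) = -6 - 18 \sqrt{Z}$)
$c{\left(o \right)} - T{\left(28 \right)} = \left(-6 - 18 \sqrt{-24}\right) - 343 = \left(-6 - 18 \cdot 2 i \sqrt{6}\right) - 343 = \left(-6 - 36 i \sqrt{6}\right) - 343 = -349 - 36 i \sqrt{6}$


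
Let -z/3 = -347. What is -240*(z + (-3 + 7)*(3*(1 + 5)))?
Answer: -267120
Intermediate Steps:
z = 1041 (z = -3*(-347) = 1041)
-240*(z + (-3 + 7)*(3*(1 + 5))) = -240*(1041 + (-3 + 7)*(3*(1 + 5))) = -240*(1041 + 4*(3*6)) = -240*(1041 + 4*18) = -240*(1041 + 72) = -240*1113 = -267120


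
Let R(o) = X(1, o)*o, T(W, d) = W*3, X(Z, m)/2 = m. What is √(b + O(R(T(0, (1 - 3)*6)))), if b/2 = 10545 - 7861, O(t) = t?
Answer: 2*√1342 ≈ 73.267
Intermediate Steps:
X(Z, m) = 2*m
T(W, d) = 3*W
R(o) = 2*o² (R(o) = (2*o)*o = 2*o²)
b = 5368 (b = 2*(10545 - 7861) = 2*2684 = 5368)
√(b + O(R(T(0, (1 - 3)*6)))) = √(5368 + 2*(3*0)²) = √(5368 + 2*0²) = √(5368 + 2*0) = √(5368 + 0) = √5368 = 2*√1342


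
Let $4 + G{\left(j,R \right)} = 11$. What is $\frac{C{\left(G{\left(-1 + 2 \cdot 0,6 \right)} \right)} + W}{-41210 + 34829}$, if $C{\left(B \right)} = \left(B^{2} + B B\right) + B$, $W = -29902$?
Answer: $\frac{29797}{6381} \approx 4.6696$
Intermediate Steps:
$G{\left(j,R \right)} = 7$ ($G{\left(j,R \right)} = -4 + 11 = 7$)
$C{\left(B \right)} = B + 2 B^{2}$ ($C{\left(B \right)} = \left(B^{2} + B^{2}\right) + B = 2 B^{2} + B = B + 2 B^{2}$)
$\frac{C{\left(G{\left(-1 + 2 \cdot 0,6 \right)} \right)} + W}{-41210 + 34829} = \frac{7 \left(1 + 2 \cdot 7\right) - 29902}{-41210 + 34829} = \frac{7 \left(1 + 14\right) - 29902}{-6381} = \left(7 \cdot 15 - 29902\right) \left(- \frac{1}{6381}\right) = \left(105 - 29902\right) \left(- \frac{1}{6381}\right) = \left(-29797\right) \left(- \frac{1}{6381}\right) = \frac{29797}{6381}$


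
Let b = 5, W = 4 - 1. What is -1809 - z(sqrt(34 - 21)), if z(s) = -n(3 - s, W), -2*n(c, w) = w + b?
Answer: -1813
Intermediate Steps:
W = 3
n(c, w) = -5/2 - w/2 (n(c, w) = -(w + 5)/2 = -(5 + w)/2 = -5/2 - w/2)
z(s) = 4 (z(s) = -(-5/2 - 1/2*3) = -(-5/2 - 3/2) = -1*(-4) = 4)
-1809 - z(sqrt(34 - 21)) = -1809 - 1*4 = -1809 - 4 = -1813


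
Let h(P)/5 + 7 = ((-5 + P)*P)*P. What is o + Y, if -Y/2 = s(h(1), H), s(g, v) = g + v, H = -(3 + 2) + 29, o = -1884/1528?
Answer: 23213/382 ≈ 60.767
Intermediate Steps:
h(P) = -35 + 5*P**2*(-5 + P) (h(P) = -35 + 5*(((-5 + P)*P)*P) = -35 + 5*((P*(-5 + P))*P) = -35 + 5*(P**2*(-5 + P)) = -35 + 5*P**2*(-5 + P))
o = -471/382 (o = -1884*1/1528 = -471/382 ≈ -1.2330)
H = 24 (H = -1*5 + 29 = -5 + 29 = 24)
Y = 62 (Y = -2*((-35 - 25*1**2 + 5*1**3) + 24) = -2*((-35 - 25*1 + 5*1) + 24) = -2*((-35 - 25 + 5) + 24) = -2*(-55 + 24) = -2*(-31) = 62)
o + Y = -471/382 + 62 = 23213/382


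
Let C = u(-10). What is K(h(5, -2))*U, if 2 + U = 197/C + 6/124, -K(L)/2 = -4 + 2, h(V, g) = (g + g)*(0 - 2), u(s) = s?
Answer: -13424/155 ≈ -86.606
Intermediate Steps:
C = -10
h(V, g) = -4*g (h(V, g) = (2*g)*(-2) = -4*g)
K(L) = 4 (K(L) = -2*(-4 + 2) = -2*(-2) = 4)
U = -3356/155 (U = -2 + (197/(-10) + 6/124) = -2 + (197*(-⅒) + 6*(1/124)) = -2 + (-197/10 + 3/62) = -2 - 3046/155 = -3356/155 ≈ -21.652)
K(h(5, -2))*U = 4*(-3356/155) = -13424/155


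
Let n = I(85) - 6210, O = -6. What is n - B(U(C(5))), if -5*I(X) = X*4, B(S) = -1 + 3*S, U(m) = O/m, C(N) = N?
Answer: -31367/5 ≈ -6273.4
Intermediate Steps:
U(m) = -6/m
I(X) = -4*X/5 (I(X) = -X*4/5 = -4*X/5)
n = -6278 (n = -⅘*85 - 6210 = -68 - 6210 = -6278)
n - B(U(C(5))) = -6278 - (-1 + 3*(-6/5)) = -6278 - (-1 - 18/5) = -6278 - 1*(-23/5) = -6278 + 23/5 = -31367/5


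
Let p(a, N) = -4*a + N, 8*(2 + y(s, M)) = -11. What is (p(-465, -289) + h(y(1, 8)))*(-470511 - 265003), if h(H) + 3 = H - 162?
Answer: -4126601297/4 ≈ -1.0317e+9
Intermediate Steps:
y(s, M) = -27/8 (y(s, M) = -2 + (1/8)*(-11) = -2 - 11/8 = -27/8)
h(H) = -165 + H (h(H) = -3 + (H - 162) = -3 + (-162 + H) = -165 + H)
p(a, N) = N - 4*a
(p(-465, -289) + h(y(1, 8)))*(-470511 - 265003) = ((-289 - 4*(-465)) + (-165 - 27/8))*(-470511 - 265003) = ((-289 + 1860) - 1347/8)*(-735514) = (1571 - 1347/8)*(-735514) = (11221/8)*(-735514) = -4126601297/4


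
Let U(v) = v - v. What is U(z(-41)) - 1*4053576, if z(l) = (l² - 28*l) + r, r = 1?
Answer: -4053576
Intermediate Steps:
z(l) = 1 + l² - 28*l (z(l) = (l² - 28*l) + 1 = 1 + l² - 28*l)
U(v) = 0
U(z(-41)) - 1*4053576 = 0 - 1*4053576 = 0 - 4053576 = -4053576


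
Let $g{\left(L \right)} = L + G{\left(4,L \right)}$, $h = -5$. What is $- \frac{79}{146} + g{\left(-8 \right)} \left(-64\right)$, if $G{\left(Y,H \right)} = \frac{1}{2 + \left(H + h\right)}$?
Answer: $\frac{830747}{1606} \approx 517.28$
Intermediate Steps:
$G{\left(Y,H \right)} = \frac{1}{-3 + H}$ ($G{\left(Y,H \right)} = \frac{1}{2 + \left(H - 5\right)} = \frac{1}{2 + \left(-5 + H\right)} = \frac{1}{-3 + H}$)
$g{\left(L \right)} = L + \frac{1}{-3 + L}$
$- \frac{79}{146} + g{\left(-8 \right)} \left(-64\right) = - \frac{79}{146} + \frac{1 - 8 \left(-3 - 8\right)}{-3 - 8} \left(-64\right) = \left(-79\right) \frac{1}{146} + \frac{1 - -88}{-11} \left(-64\right) = - \frac{79}{146} + - \frac{1 + 88}{11} \left(-64\right) = - \frac{79}{146} + \left(- \frac{1}{11}\right) 89 \left(-64\right) = - \frac{79}{146} - - \frac{5696}{11} = - \frac{79}{146} + \frac{5696}{11} = \frac{830747}{1606}$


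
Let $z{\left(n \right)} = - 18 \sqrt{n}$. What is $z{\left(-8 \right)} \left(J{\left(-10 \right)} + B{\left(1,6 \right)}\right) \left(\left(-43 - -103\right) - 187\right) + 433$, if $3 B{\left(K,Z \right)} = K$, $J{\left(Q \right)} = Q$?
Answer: $433 - 44196 i \sqrt{2} \approx 433.0 - 62503.0 i$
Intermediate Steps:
$B{\left(K,Z \right)} = \frac{K}{3}$
$z{\left(-8 \right)} \left(J{\left(-10 \right)} + B{\left(1,6 \right)}\right) \left(\left(-43 - -103\right) - 187\right) + 433 = - 18 \sqrt{-8} \left(-10 + \frac{1}{3} \cdot 1\right) \left(\left(-43 - -103\right) - 187\right) + 433 = - 18 \cdot 2 i \sqrt{2} \left(-10 + \frac{1}{3}\right) \left(\left(-43 + 103\right) - 187\right) + 433 = - 36 i \sqrt{2} \left(- \frac{29 \left(60 - 187\right)}{3}\right) + 433 = - 36 i \sqrt{2} \left(\left(- \frac{29}{3}\right) \left(-127\right)\right) + 433 = - 36 i \sqrt{2} \cdot \frac{3683}{3} + 433 = - 44196 i \sqrt{2} + 433 = 433 - 44196 i \sqrt{2}$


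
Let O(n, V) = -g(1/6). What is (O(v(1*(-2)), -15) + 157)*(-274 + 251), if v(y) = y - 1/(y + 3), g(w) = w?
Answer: -21643/6 ≈ -3607.2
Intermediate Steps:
v(y) = y - 1/(3 + y)
O(n, V) = -⅙ (O(n, V) = -1/6 = -1*⅙ = -⅙)
(O(v(1*(-2)), -15) + 157)*(-274 + 251) = (-⅙ + 157)*(-274 + 251) = (941/6)*(-23) = -21643/6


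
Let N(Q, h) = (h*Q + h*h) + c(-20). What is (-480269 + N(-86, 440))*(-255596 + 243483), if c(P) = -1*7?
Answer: 3930862308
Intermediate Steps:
c(P) = -7
N(Q, h) = -7 + h² + Q*h (N(Q, h) = (h*Q + h*h) - 7 = (Q*h + h²) - 7 = (h² + Q*h) - 7 = -7 + h² + Q*h)
(-480269 + N(-86, 440))*(-255596 + 243483) = (-480269 + (-7 + 440² - 86*440))*(-255596 + 243483) = (-480269 + (-7 + 193600 - 37840))*(-12113) = (-480269 + 155753)*(-12113) = -324516*(-12113) = 3930862308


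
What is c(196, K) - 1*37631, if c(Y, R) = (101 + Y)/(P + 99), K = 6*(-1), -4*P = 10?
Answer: -7262189/193 ≈ -37628.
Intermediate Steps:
P = -5/2 (P = -¼*10 = -5/2 ≈ -2.5000)
K = -6
c(Y, R) = 202/193 + 2*Y/193 (c(Y, R) = (101 + Y)/(-5/2 + 99) = (101 + Y)/(193/2) = (101 + Y)*(2/193) = 202/193 + 2*Y/193)
c(196, K) - 1*37631 = (202/193 + (2/193)*196) - 1*37631 = (202/193 + 392/193) - 37631 = 594/193 - 37631 = -7262189/193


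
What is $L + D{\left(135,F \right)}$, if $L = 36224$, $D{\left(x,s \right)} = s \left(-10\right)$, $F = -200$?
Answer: $38224$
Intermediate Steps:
$D{\left(x,s \right)} = - 10 s$
$L + D{\left(135,F \right)} = 36224 - -2000 = 36224 + 2000 = 38224$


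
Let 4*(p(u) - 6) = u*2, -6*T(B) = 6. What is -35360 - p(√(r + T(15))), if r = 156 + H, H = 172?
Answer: -35366 - √327/2 ≈ -35375.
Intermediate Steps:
T(B) = -1 (T(B) = -⅙*6 = -1)
r = 328 (r = 156 + 172 = 328)
p(u) = 6 + u/2 (p(u) = 6 + (u*2)/4 = 6 + (2*u)/4 = 6 + u/2)
-35360 - p(√(r + T(15))) = -35360 - (6 + √(328 - 1)/2) = -35360 - (6 + √327/2) = -35360 + (-6 - √327/2) = -35366 - √327/2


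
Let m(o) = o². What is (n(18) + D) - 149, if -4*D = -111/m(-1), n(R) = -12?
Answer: -533/4 ≈ -133.25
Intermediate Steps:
D = 111/4 (D = -(-111)/(4*((-1)²)) = -(-111)/(4*1) = -(-111)/4 = -¼*(-111) = 111/4 ≈ 27.750)
(n(18) + D) - 149 = (-12 + 111/4) - 149 = 63/4 - 149 = -533/4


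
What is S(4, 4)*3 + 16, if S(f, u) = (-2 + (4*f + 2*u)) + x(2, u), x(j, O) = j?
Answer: 88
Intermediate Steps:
S(f, u) = 2*u + 4*f (S(f, u) = (-2 + (4*f + 2*u)) + 2 = (-2 + (2*u + 4*f)) + 2 = (-2 + 2*u + 4*f) + 2 = 2*u + 4*f)
S(4, 4)*3 + 16 = (2*4 + 4*4)*3 + 16 = (8 + 16)*3 + 16 = 24*3 + 16 = 72 + 16 = 88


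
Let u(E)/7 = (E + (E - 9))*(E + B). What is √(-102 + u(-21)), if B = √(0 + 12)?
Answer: √(7395 - 714*√3) ≈ 78.475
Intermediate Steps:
B = 2*√3 (B = √12 = 2*√3 ≈ 3.4641)
u(E) = 7*(-9 + 2*E)*(E + 2*√3) (u(E) = 7*((E + (E - 9))*(E + 2*√3)) = 7*((E + (-9 + E))*(E + 2*√3)) = 7*((-9 + 2*E)*(E + 2*√3)) = 7*(-9 + 2*E)*(E + 2*√3))
√(-102 + u(-21)) = √(-102 + (-126*√3 - 63*(-21) + 14*(-21)² + 28*(-21)*√3)) = √(-102 + (-126*√3 + 1323 + 14*441 - 588*√3)) = √(-102 + (-126*√3 + 1323 + 6174 - 588*√3)) = √(-102 + (7497 - 714*√3)) = √(7395 - 714*√3)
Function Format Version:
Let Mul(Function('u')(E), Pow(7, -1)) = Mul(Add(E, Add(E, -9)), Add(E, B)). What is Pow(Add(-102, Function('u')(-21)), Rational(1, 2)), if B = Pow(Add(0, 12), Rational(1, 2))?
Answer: Pow(Add(7395, Mul(-714, Pow(3, Rational(1, 2)))), Rational(1, 2)) ≈ 78.475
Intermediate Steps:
B = Mul(2, Pow(3, Rational(1, 2))) (B = Pow(12, Rational(1, 2)) = Mul(2, Pow(3, Rational(1, 2))) ≈ 3.4641)
Function('u')(E) = Mul(7, Add(-9, Mul(2, E)), Add(E, Mul(2, Pow(3, Rational(1, 2))))) (Function('u')(E) = Mul(7, Mul(Add(E, Add(E, -9)), Add(E, Mul(2, Pow(3, Rational(1, 2)))))) = Mul(7, Mul(Add(E, Add(-9, E)), Add(E, Mul(2, Pow(3, Rational(1, 2)))))) = Mul(7, Mul(Add(-9, Mul(2, E)), Add(E, Mul(2, Pow(3, Rational(1, 2)))))) = Mul(7, Add(-9, Mul(2, E)), Add(E, Mul(2, Pow(3, Rational(1, 2))))))
Pow(Add(-102, Function('u')(-21)), Rational(1, 2)) = Pow(Add(-102, Add(Mul(-126, Pow(3, Rational(1, 2))), Mul(-63, -21), Mul(14, Pow(-21, 2)), Mul(28, -21, Pow(3, Rational(1, 2))))), Rational(1, 2)) = Pow(Add(-102, Add(Mul(-126, Pow(3, Rational(1, 2))), 1323, Mul(14, 441), Mul(-588, Pow(3, Rational(1, 2))))), Rational(1, 2)) = Pow(Add(-102, Add(Mul(-126, Pow(3, Rational(1, 2))), 1323, 6174, Mul(-588, Pow(3, Rational(1, 2))))), Rational(1, 2)) = Pow(Add(-102, Add(7497, Mul(-714, Pow(3, Rational(1, 2))))), Rational(1, 2)) = Pow(Add(7395, Mul(-714, Pow(3, Rational(1, 2)))), Rational(1, 2))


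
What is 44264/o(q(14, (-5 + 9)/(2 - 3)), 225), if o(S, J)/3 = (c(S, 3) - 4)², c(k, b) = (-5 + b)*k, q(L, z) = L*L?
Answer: 503/5346 ≈ 0.094089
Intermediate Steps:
q(L, z) = L²
c(k, b) = k*(-5 + b)
o(S, J) = 3*(-4 - 2*S)² (o(S, J) = 3*(S*(-5 + 3) - 4)² = 3*(S*(-2) - 4)² = 3*(-2*S - 4)² = 3*(-4 - 2*S)²)
44264/o(q(14, (-5 + 9)/(2 - 3)), 225) = 44264/((12*(2 + 14²)²)) = 44264/((12*(2 + 196)²)) = 44264/((12*198²)) = 44264/((12*39204)) = 44264/470448 = 44264*(1/470448) = 503/5346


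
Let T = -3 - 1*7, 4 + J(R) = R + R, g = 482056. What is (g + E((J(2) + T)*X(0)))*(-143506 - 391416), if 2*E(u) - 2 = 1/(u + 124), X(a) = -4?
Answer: -42289514974317/164 ≈ -2.5786e+11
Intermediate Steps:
J(R) = -4 + 2*R (J(R) = -4 + (R + R) = -4 + 2*R)
T = -10 (T = -3 - 7 = -10)
E(u) = 1 + 1/(2*(124 + u)) (E(u) = 1 + 1/(2*(u + 124)) = 1 + 1/(2*(124 + u)))
(g + E((J(2) + T)*X(0)))*(-143506 - 391416) = (482056 + (249/2 + ((-4 + 2*2) - 10)*(-4))/(124 + ((-4 + 2*2) - 10)*(-4)))*(-143506 - 391416) = (482056 + (249/2 + ((-4 + 4) - 10)*(-4))/(124 + ((-4 + 4) - 10)*(-4)))*(-534922) = (482056 + (249/2 + (0 - 10)*(-4))/(124 + (0 - 10)*(-4)))*(-534922) = (482056 + (249/2 - 10*(-4))/(124 - 10*(-4)))*(-534922) = (482056 + (249/2 + 40)/(124 + 40))*(-534922) = (482056 + (329/2)/164)*(-534922) = (482056 + (1/164)*(329/2))*(-534922) = (482056 + 329/328)*(-534922) = (158114697/328)*(-534922) = -42289514974317/164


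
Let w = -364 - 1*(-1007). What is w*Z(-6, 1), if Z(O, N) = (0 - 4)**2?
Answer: 10288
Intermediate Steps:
w = 643 (w = -364 + 1007 = 643)
Z(O, N) = 16 (Z(O, N) = (-4)**2 = 16)
w*Z(-6, 1) = 643*16 = 10288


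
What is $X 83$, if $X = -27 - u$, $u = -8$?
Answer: $-1577$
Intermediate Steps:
$X = -19$ ($X = -27 - -8 = -27 + 8 = -19$)
$X 83 = \left(-19\right) 83 = -1577$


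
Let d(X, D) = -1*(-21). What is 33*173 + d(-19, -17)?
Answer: 5730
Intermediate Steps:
d(X, D) = 21
33*173 + d(-19, -17) = 33*173 + 21 = 5709 + 21 = 5730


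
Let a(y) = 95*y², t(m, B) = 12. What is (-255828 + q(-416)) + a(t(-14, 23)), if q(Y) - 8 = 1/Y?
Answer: -100730241/416 ≈ -2.4214e+5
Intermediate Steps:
q(Y) = 8 + 1/Y
(-255828 + q(-416)) + a(t(-14, 23)) = (-255828 + (8 + 1/(-416))) + 95*12² = (-255828 + (8 - 1/416)) + 95*144 = (-255828 + 3327/416) + 13680 = -106421121/416 + 13680 = -100730241/416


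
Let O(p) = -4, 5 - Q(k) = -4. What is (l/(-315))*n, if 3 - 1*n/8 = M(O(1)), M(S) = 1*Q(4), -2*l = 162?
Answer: -432/35 ≈ -12.343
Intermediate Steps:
l = -81 (l = -1/2*162 = -81)
Q(k) = 9 (Q(k) = 5 - 1*(-4) = 5 + 4 = 9)
M(S) = 9 (M(S) = 1*9 = 9)
n = -48 (n = 24 - 8*9 = 24 - 72 = -48)
(l/(-315))*n = -81/(-315)*(-48) = -81*(-1/315)*(-48) = (9/35)*(-48) = -432/35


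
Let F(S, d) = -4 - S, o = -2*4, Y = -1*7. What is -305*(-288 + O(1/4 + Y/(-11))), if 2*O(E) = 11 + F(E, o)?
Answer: 7647875/88 ≈ 86908.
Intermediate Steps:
Y = -7
o = -8
O(E) = 7/2 - E/2 (O(E) = (11 + (-4 - E))/2 = (7 - E)/2 = 7/2 - E/2)
-305*(-288 + O(1/4 + Y/(-11))) = -305*(-288 + (7/2 - (1/4 - 7/(-11))/2)) = -305*(-288 + (7/2 - (1*(1/4) - 7*(-1/11))/2)) = -305*(-288 + (7/2 - (1/4 + 7/11)/2)) = -305*(-288 + (7/2 - 1/2*39/44)) = -305*(-288 + (7/2 - 39/88)) = -305*(-288 + 269/88) = -305*(-25075/88) = 7647875/88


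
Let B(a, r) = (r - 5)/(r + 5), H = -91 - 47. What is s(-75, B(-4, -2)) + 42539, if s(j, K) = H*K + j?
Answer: 42786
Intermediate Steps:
H = -138
B(a, r) = (-5 + r)/(5 + r)
s(j, K) = j - 138*K (s(j, K) = -138*K + j = j - 138*K)
s(-75, B(-4, -2)) + 42539 = (-75 - 138*(-5 - 2)/(5 - 2)) + 42539 = (-75 - 138*(-7)/3) + 42539 = (-75 - 46*(-7)) + 42539 = (-75 - 138*(-7/3)) + 42539 = (-75 + 322) + 42539 = 247 + 42539 = 42786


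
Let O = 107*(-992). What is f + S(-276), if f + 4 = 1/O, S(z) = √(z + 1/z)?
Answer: -424577/106144 + I*√5256213/138 ≈ -4.0 + 16.613*I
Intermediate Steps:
O = -106144
f = -424577/106144 (f = -4 + 1/(-106144) = -4 - 1/106144 = -424577/106144 ≈ -4.0000)
f + S(-276) = -424577/106144 + √(-276 + 1/(-276)) = -424577/106144 + √(-276 - 1/276) = -424577/106144 + √(-76177/276) = -424577/106144 + I*√5256213/138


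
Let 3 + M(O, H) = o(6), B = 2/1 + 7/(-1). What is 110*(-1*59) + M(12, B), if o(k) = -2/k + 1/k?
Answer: -38959/6 ≈ -6493.2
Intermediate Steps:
B = -5 (B = 2*1 + 7*(-1) = 2 - 7 = -5)
o(k) = -1/k (o(k) = -2/k + 1/k = -1/k)
M(O, H) = -19/6 (M(O, H) = -3 - 1/6 = -3 - 1*⅙ = -3 - ⅙ = -19/6)
110*(-1*59) + M(12, B) = 110*(-1*59) - 19/6 = 110*(-59) - 19/6 = -6490 - 19/6 = -38959/6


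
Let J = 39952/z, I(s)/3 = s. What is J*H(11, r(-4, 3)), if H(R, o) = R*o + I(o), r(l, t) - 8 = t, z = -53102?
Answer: -439472/3793 ≈ -115.86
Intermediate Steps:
r(l, t) = 8 + t
I(s) = 3*s
H(R, o) = 3*o + R*o (H(R, o) = R*o + 3*o = 3*o + R*o)
J = -19976/26551 (J = 39952/(-53102) = 39952*(-1/53102) = -19976/26551 ≈ -0.75236)
J*H(11, r(-4, 3)) = -19976*(8 + 3)*(3 + 11)/26551 = -219736*14/26551 = -19976/26551*154 = -439472/3793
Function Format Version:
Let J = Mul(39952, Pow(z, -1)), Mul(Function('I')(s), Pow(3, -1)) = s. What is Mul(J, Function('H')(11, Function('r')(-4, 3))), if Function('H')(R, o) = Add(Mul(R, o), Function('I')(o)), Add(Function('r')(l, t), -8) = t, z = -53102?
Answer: Rational(-439472, 3793) ≈ -115.86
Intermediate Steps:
Function('r')(l, t) = Add(8, t)
Function('I')(s) = Mul(3, s)
Function('H')(R, o) = Add(Mul(3, o), Mul(R, o)) (Function('H')(R, o) = Add(Mul(R, o), Mul(3, o)) = Add(Mul(3, o), Mul(R, o)))
J = Rational(-19976, 26551) (J = Mul(39952, Pow(-53102, -1)) = Mul(39952, Rational(-1, 53102)) = Rational(-19976, 26551) ≈ -0.75236)
Mul(J, Function('H')(11, Function('r')(-4, 3))) = Mul(Rational(-19976, 26551), Mul(Add(8, 3), Add(3, 11))) = Mul(Rational(-19976, 26551), Mul(11, 14)) = Mul(Rational(-19976, 26551), 154) = Rational(-439472, 3793)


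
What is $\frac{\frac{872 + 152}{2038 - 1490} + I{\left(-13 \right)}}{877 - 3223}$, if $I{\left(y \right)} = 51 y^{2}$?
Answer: $- \frac{1181059}{321402} \approx -3.6747$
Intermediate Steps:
$\frac{\frac{872 + 152}{2038 - 1490} + I{\left(-13 \right)}}{877 - 3223} = \frac{\frac{872 + 152}{2038 - 1490} + 51 \left(-13\right)^{2}}{877 - 3223} = \frac{\frac{1024}{548} + 51 \cdot 169}{-2346} = \left(1024 \cdot \frac{1}{548} + 8619\right) \left(- \frac{1}{2346}\right) = \left(\frac{256}{137} + 8619\right) \left(- \frac{1}{2346}\right) = \frac{1181059}{137} \left(- \frac{1}{2346}\right) = - \frac{1181059}{321402}$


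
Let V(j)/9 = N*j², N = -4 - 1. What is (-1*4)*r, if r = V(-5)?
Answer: 4500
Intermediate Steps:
N = -5
V(j) = -45*j² (V(j) = 9*(-5*j²) = -45*j²)
r = -1125 (r = -45*(-5)² = -45*25 = -1125)
(-1*4)*r = -1*4*(-1125) = -4*(-1125) = 4500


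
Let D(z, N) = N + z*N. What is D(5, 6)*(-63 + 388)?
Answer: 11700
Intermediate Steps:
D(z, N) = N + N*z
D(5, 6)*(-63 + 388) = (6*(1 + 5))*(-63 + 388) = (6*6)*325 = 36*325 = 11700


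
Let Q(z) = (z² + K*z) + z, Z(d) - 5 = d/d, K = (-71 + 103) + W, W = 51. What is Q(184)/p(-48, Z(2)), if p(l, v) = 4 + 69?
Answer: 49312/73 ≈ 675.51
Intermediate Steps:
K = 83 (K = (-71 + 103) + 51 = 32 + 51 = 83)
Z(d) = 6 (Z(d) = 5 + d/d = 5 + 1 = 6)
Q(z) = z² + 84*z (Q(z) = (z² + 83*z) + z = z² + 84*z)
p(l, v) = 73
Q(184)/p(-48, Z(2)) = (184*(84 + 184))/73 = (184*268)*(1/73) = 49312*(1/73) = 49312/73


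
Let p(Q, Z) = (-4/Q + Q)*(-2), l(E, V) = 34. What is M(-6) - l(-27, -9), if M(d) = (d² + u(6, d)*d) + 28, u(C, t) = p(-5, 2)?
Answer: -102/5 ≈ -20.400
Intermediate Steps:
p(Q, Z) = -2*Q + 8/Q (p(Q, Z) = (Q - 4/Q)*(-2) = -2*Q + 8/Q)
u(C, t) = 42/5 (u(C, t) = -2*(-5) + 8/(-5) = 10 + 8*(-⅕) = 10 - 8/5 = 42/5)
M(d) = 28 + d² + 42*d/5 (M(d) = (d² + 42*d/5) + 28 = 28 + d² + 42*d/5)
M(-6) - l(-27, -9) = (28 + (-6)² + (42/5)*(-6)) - 1*34 = (28 + 36 - 252/5) - 34 = 68/5 - 34 = -102/5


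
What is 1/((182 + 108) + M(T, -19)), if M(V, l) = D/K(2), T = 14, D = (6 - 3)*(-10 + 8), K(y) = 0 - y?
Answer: 1/293 ≈ 0.0034130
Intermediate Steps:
K(y) = -y
D = -6 (D = 3*(-2) = -6)
M(V, l) = 3 (M(V, l) = -6/((-1*2)) = -6/(-2) = -6*(-½) = 3)
1/((182 + 108) + M(T, -19)) = 1/((182 + 108) + 3) = 1/(290 + 3) = 1/293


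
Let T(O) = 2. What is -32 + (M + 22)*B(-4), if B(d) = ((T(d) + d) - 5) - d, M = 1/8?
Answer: -787/8 ≈ -98.375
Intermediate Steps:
M = 1/8 ≈ 0.12500
B(d) = -3 (B(d) = ((2 + d) - 5) - d = (-3 + d) - d = -3)
-32 + (M + 22)*B(-4) = -32 + (1/8 + 22)*(-3) = -32 + (177/8)*(-3) = -32 - 531/8 = -787/8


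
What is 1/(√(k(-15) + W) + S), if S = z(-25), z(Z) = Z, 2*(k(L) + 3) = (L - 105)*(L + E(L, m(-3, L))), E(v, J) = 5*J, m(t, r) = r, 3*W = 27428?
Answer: 75/41744 + √130857/41744 ≈ 0.010462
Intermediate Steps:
W = 27428/3 (W = (⅓)*27428 = 27428/3 ≈ 9142.7)
k(L) = -3 + 3*L*(-105 + L) (k(L) = -3 + ((L - 105)*(L + 5*L))/2 = -3 + ((-105 + L)*(6*L))/2 = -3 + (6*L*(-105 + L))/2 = -3 + 3*L*(-105 + L))
S = -25
1/(√(k(-15) + W) + S) = 1/(√((-3 - 315*(-15) + 3*(-15)²) + 27428/3) - 25) = 1/(√((-3 + 4725 + 3*225) + 27428/3) - 25) = 1/(√((-3 + 4725 + 675) + 27428/3) - 25) = 1/(√(5397 + 27428/3) - 25) = 1/(√(43619/3) - 25) = 1/(√130857/3 - 25) = 1/(-25 + √130857/3)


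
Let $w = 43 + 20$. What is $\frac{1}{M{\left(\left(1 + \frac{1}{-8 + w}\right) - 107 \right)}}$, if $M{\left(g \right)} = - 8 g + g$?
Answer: $\frac{55}{40803} \approx 0.0013479$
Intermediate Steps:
$w = 63$
$M{\left(g \right)} = - 7 g$
$\frac{1}{M{\left(\left(1 + \frac{1}{-8 + w}\right) - 107 \right)}} = \frac{1}{\left(-7\right) \left(\left(1 + \frac{1}{-8 + 63}\right) - 107\right)} = \frac{1}{\left(-7\right) \left(\left(1 + \frac{1}{55}\right) - 107\right)} = \frac{1}{\left(-7\right) \left(\frac{56}{55} - 107\right)} = \frac{1}{\left(-7\right) \left(- \frac{5829}{55}\right)} = \frac{1}{\frac{40803}{55}} = \frac{55}{40803}$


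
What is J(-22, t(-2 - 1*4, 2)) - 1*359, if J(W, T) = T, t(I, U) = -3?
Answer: -362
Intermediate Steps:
J(-22, t(-2 - 1*4, 2)) - 1*359 = -3 - 1*359 = -3 - 359 = -362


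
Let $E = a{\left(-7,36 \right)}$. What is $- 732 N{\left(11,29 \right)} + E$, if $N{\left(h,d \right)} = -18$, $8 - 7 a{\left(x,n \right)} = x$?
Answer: $\frac{92247}{7} \approx 13178.0$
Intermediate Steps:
$a{\left(x,n \right)} = \frac{8}{7} - \frac{x}{7}$
$E = \frac{15}{7}$ ($E = \frac{8}{7} - -1 = \frac{8}{7} + 1 = \frac{15}{7} \approx 2.1429$)
$- 732 N{\left(11,29 \right)} + E = \left(-732\right) \left(-18\right) + \frac{15}{7} = 13176 + \frac{15}{7} = \frac{92247}{7}$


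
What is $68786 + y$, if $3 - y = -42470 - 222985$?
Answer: $334244$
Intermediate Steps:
$y = 265458$ ($y = 3 - \left(-42470 - 222985\right) = 3 - -265455 = 3 + 265455 = 265458$)
$68786 + y = 68786 + 265458 = 334244$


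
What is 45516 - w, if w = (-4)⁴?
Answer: 45260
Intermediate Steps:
w = 256
45516 - w = 45516 - 1*256 = 45516 - 256 = 45260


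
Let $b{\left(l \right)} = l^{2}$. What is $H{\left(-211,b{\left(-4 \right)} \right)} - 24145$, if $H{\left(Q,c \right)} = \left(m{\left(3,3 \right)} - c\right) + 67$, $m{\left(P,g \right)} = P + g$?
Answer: $-24088$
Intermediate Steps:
$H{\left(Q,c \right)} = 73 - c$ ($H{\left(Q,c \right)} = \left(\left(3 + 3\right) - c\right) + 67 = \left(6 - c\right) + 67 = 73 - c$)
$H{\left(-211,b{\left(-4 \right)} \right)} - 24145 = \left(73 - \left(-4\right)^{2}\right) - 24145 = \left(73 - 16\right) - 24145 = 57 - 24145 = -24088$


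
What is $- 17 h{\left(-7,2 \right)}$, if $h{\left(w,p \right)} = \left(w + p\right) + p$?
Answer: $51$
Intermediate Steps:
$h{\left(w,p \right)} = w + 2 p$ ($h{\left(w,p \right)} = \left(p + w\right) + p = w + 2 p$)
$- 17 h{\left(-7,2 \right)} = - 17 \left(-7 + 2 \cdot 2\right) = - 17 \left(-7 + 4\right) = \left(-17\right) \left(-3\right) = 51$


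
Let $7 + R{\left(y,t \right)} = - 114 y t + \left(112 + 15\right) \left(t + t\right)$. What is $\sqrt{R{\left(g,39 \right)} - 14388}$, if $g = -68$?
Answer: $\sqrt{297839} \approx 545.75$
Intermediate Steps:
$R{\left(y,t \right)} = -7 + 254 t - 114 t y$ ($R{\left(y,t \right)} = -7 + \left(- 114 y t + \left(112 + 15\right) \left(t + t\right)\right) = -7 - \left(\left(-127\right) 2 t + 114 t y\right) = -7 - \left(- 254 t + 114 t y\right) = -7 + 254 t - 114 t y$)
$\sqrt{R{\left(g,39 \right)} - 14388} = \sqrt{\left(-7 + 254 \cdot 39 - 4446 \left(-68\right)\right) - 14388} = \sqrt{\left(-7 + 9906 + 302328\right) - 14388} = \sqrt{312227 - 14388} = \sqrt{297839}$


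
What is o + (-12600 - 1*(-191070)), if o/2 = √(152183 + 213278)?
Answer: 178470 + 2*√365461 ≈ 1.7968e+5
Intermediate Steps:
o = 2*√365461 (o = 2*√(152183 + 213278) = 2*√365461 ≈ 1209.1)
o + (-12600 - 1*(-191070)) = 2*√365461 + (-12600 - 1*(-191070)) = 2*√365461 + (-12600 + 191070) = 2*√365461 + 178470 = 178470 + 2*√365461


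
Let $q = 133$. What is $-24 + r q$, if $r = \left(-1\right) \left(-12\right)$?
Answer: $1572$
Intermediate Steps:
$r = 12$
$-24 + r q = -24 + 12 \cdot 133 = -24 + 1596 = 1572$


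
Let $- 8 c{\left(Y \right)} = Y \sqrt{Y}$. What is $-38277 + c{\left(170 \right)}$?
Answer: $-38277 - \frac{85 \sqrt{170}}{4} \approx -38554.0$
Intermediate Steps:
$c{\left(Y \right)} = - \frac{Y^{\frac{3}{2}}}{8}$ ($c{\left(Y \right)} = - \frac{Y \sqrt{Y}}{8} = - \frac{Y^{\frac{3}{2}}}{8}$)
$-38277 + c{\left(170 \right)} = -38277 - \frac{170^{\frac{3}{2}}}{8} = -38277 - \frac{170 \sqrt{170}}{8} = -38277 - \frac{85 \sqrt{170}}{4}$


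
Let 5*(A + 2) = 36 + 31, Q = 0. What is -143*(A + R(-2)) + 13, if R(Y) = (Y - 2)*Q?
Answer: -8086/5 ≈ -1617.2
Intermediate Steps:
R(Y) = 0 (R(Y) = (Y - 2)*0 = (-2 + Y)*0 = 0)
A = 57/5 (A = -2 + (36 + 31)/5 = -2 + (1/5)*67 = -2 + 67/5 = 57/5 ≈ 11.400)
-143*(A + R(-2)) + 13 = -143*(57/5 + 0) + 13 = -143*57/5 + 13 = -8151/5 + 13 = -8086/5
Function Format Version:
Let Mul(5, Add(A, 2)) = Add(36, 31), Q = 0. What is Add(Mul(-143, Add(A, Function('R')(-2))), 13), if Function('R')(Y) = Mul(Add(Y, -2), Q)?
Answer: Rational(-8086, 5) ≈ -1617.2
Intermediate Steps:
Function('R')(Y) = 0 (Function('R')(Y) = Mul(Add(Y, -2), 0) = Mul(Add(-2, Y), 0) = 0)
A = Rational(57, 5) (A = Add(-2, Mul(Rational(1, 5), Add(36, 31))) = Add(-2, Mul(Rational(1, 5), 67)) = Add(-2, Rational(67, 5)) = Rational(57, 5) ≈ 11.400)
Add(Mul(-143, Add(A, Function('R')(-2))), 13) = Add(Mul(-143, Add(Rational(57, 5), 0)), 13) = Add(Mul(-143, Rational(57, 5)), 13) = Add(Rational(-8151, 5), 13) = Rational(-8086, 5)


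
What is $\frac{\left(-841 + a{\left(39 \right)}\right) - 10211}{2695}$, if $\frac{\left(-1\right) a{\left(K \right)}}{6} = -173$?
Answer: $- \frac{10014}{2695} \approx -3.7158$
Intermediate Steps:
$a{\left(K \right)} = 1038$ ($a{\left(K \right)} = \left(-6\right) \left(-173\right) = 1038$)
$\frac{\left(-841 + a{\left(39 \right)}\right) - 10211}{2695} = \frac{\left(-841 + 1038\right) - 10211}{2695} = \left(197 - 10211\right) \frac{1}{2695} = \left(-10014\right) \frac{1}{2695} = - \frac{10014}{2695}$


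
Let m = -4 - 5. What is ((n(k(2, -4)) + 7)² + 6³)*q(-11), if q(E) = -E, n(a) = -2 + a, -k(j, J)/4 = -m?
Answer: 12947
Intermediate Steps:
m = -9
k(j, J) = -36 (k(j, J) = -(-4)*(-9) = -4*9 = -36)
((n(k(2, -4)) + 7)² + 6³)*q(-11) = (((-2 - 36) + 7)² + 6³)*(-1*(-11)) = ((-38 + 7)² + 216)*11 = ((-31)² + 216)*11 = (961 + 216)*11 = 1177*11 = 12947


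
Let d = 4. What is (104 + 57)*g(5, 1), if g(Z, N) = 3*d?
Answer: 1932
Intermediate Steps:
g(Z, N) = 12 (g(Z, N) = 3*4 = 12)
(104 + 57)*g(5, 1) = (104 + 57)*12 = 161*12 = 1932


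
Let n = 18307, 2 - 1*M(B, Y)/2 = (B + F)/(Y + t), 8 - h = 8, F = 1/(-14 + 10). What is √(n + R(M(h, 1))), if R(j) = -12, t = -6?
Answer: √18295 ≈ 135.26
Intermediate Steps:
F = -¼ (F = 1/(-4) = -¼ ≈ -0.25000)
h = 0 (h = 8 - 1*8 = 8 - 8 = 0)
M(B, Y) = 4 - 2*(-¼ + B)/(-6 + Y) (M(B, Y) = 4 - 2*(B - ¼)/(Y - 6) = 4 - 2*(-¼ + B)/(-6 + Y))
√(n + R(M(h, 1))) = √(18307 - 12) = √18295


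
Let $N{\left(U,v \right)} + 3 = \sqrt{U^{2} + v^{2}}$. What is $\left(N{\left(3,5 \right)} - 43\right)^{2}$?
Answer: $\left(46 - \sqrt{34}\right)^{2} \approx 1613.6$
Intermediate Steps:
$N{\left(U,v \right)} = -3 + \sqrt{U^{2} + v^{2}}$
$\left(N{\left(3,5 \right)} - 43\right)^{2} = \left(\left(-3 + \sqrt{3^{2} + 5^{2}}\right) - 43\right)^{2} = \left(\left(-3 + \sqrt{9 + 25}\right) - 43\right)^{2} = \left(\left(-3 + \sqrt{34}\right) - 43\right)^{2} = \left(-46 + \sqrt{34}\right)^{2}$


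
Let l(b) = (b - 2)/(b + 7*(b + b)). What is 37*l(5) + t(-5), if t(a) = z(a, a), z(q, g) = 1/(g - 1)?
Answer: 197/150 ≈ 1.3133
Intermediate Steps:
z(q, g) = 1/(-1 + g)
t(a) = 1/(-1 + a)
l(b) = (-2 + b)/(15*b) (l(b) = (-2 + b)/(b + 7*(2*b)) = (-2 + b)/(b + 14*b) = (-2 + b)/((15*b)) = (-2 + b)*(1/(15*b)) = (-2 + b)/(15*b))
37*l(5) + t(-5) = 37*((1/15)*(-2 + 5)/5) + 1/(-1 - 5) = 37*((1/15)*(⅕)*3) + 1/(-6) = 37*(1/25) - ⅙ = 37/25 - ⅙ = 197/150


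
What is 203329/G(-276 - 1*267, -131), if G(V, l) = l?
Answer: -203329/131 ≈ -1552.1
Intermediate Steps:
203329/G(-276 - 1*267, -131) = 203329/(-131) = 203329*(-1/131) = -203329/131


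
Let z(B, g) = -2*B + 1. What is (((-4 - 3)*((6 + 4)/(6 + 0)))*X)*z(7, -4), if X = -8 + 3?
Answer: -2275/3 ≈ -758.33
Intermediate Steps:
X = -5
z(B, g) = 1 - 2*B
(((-4 - 3)*((6 + 4)/(6 + 0)))*X)*z(7, -4) = (((-4 - 3)*((6 + 4)/(6 + 0)))*(-5))*(1 - 2*7) = (-70/6*(-5))*(1 - 14) = (-70/6*(-5))*(-13) = (-7*5/3*(-5))*(-13) = -35/3*(-5)*(-13) = (175/3)*(-13) = -2275/3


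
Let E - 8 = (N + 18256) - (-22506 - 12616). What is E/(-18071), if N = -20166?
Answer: -33220/18071 ≈ -1.8383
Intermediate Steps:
E = 33220 (E = 8 + ((-20166 + 18256) - (-22506 - 12616)) = 8 + (-1910 - 1*(-35122)) = 8 + (-1910 + 35122) = 8 + 33212 = 33220)
E/(-18071) = 33220/(-18071) = 33220*(-1/18071) = -33220/18071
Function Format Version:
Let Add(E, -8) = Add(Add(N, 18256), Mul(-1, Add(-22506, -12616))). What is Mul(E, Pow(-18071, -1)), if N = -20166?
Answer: Rational(-33220, 18071) ≈ -1.8383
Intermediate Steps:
E = 33220 (E = Add(8, Add(Add(-20166, 18256), Mul(-1, Add(-22506, -12616)))) = Add(8, Add(-1910, Mul(-1, -35122))) = Add(8, Add(-1910, 35122)) = Add(8, 33212) = 33220)
Mul(E, Pow(-18071, -1)) = Mul(33220, Pow(-18071, -1)) = Mul(33220, Rational(-1, 18071)) = Rational(-33220, 18071)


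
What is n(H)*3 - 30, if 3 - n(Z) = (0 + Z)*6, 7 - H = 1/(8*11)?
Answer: -6459/44 ≈ -146.80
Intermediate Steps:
H = 615/88 (H = 7 - 1/(8*11) = 7 - 1*1/88 = 7 - 1/88 = 615/88 ≈ 6.9886)
n(Z) = 3 - 6*Z (n(Z) = 3 - (0 + Z)*6 = 3 - Z*6 = 3 - 6*Z)
n(H)*3 - 30 = (3 - 6*615/88)*3 - 30 = (3 - 1845/44)*3 - 30 = -1713/44*3 - 30 = -5139/44 - 30 = -6459/44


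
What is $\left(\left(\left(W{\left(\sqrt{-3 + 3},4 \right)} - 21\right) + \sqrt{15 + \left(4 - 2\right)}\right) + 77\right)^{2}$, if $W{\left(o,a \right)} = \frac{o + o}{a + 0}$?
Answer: $\left(56 + \sqrt{17}\right)^{2} \approx 3614.8$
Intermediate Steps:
$W{\left(o,a \right)} = \frac{2 o}{a}$
$\left(\left(\left(W{\left(\sqrt{-3 + 3},4 \right)} - 21\right) + \sqrt{15 + \left(4 - 2\right)}\right) + 77\right)^{2} = \left(\left(\left(\frac{2 \sqrt{-3 + 3}}{4} - 21\right) + \sqrt{15 + \left(4 - 2\right)}\right) + 77\right)^{2} = \left(\left(\left(2 \sqrt{0} \cdot \frac{1}{4} - 21\right) + \sqrt{15 + 2}\right) + 77\right)^{2} = \left(\left(\left(2 \cdot 0 \cdot \frac{1}{4} - 21\right) + \sqrt{17}\right) + 77\right)^{2} = \left(\left(\left(0 - 21\right) + \sqrt{17}\right) + 77\right)^{2} = \left(\left(-21 + \sqrt{17}\right) + 77\right)^{2} = \left(56 + \sqrt{17}\right)^{2}$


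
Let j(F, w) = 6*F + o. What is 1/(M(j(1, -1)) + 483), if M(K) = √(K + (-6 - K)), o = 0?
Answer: 161/77765 - I*√6/233295 ≈ 0.0020703 - 1.05e-5*I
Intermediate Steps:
j(F, w) = 6*F (j(F, w) = 6*F + 0 = 6*F)
M(K) = I*√6 (M(K) = √(-6) = I*√6)
1/(M(j(1, -1)) + 483) = 1/(I*√6 + 483) = 1/(483 + I*√6)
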